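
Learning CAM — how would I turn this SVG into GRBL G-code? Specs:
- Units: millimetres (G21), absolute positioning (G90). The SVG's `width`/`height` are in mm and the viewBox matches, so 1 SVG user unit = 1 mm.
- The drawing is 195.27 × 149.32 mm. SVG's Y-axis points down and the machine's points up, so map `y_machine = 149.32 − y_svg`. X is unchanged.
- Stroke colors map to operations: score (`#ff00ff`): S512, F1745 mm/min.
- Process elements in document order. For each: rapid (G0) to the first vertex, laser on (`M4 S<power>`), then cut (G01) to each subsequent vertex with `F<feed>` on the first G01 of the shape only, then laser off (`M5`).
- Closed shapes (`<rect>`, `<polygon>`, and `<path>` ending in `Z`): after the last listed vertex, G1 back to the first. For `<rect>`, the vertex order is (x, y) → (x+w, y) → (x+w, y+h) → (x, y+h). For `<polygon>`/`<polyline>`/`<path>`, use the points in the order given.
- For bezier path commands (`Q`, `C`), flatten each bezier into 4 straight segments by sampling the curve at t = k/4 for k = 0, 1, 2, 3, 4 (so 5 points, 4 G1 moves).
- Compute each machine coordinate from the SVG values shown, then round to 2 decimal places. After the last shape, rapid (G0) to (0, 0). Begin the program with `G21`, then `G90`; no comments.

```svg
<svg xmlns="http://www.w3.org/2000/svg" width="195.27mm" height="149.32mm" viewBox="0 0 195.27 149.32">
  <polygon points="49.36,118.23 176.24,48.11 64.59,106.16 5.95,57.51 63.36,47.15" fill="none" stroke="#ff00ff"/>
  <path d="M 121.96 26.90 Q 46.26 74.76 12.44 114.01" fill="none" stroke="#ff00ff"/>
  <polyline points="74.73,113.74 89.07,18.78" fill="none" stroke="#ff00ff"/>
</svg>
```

G21
G90
G0 X49.36 Y31.09
M4 S512
G01 X176.24 Y101.21 F1745
G01 X64.59 Y43.16
G01 X5.95 Y91.81
G01 X63.36 Y102.17
G01 X49.36 Y31.09
M5
G0 X121.96 Y122.42
M4 S512
G01 X86.73 Y99.03 F1745
G01 X56.73 Y76.71
G01 X31.97 Y55.47
G01 X12.44 Y35.31
M5
G0 X74.73 Y35.58
M4 S512
G01 X89.07 Y130.54 F1745
M5
G0 X0.00 Y0.00

viewBox `0 0 195.27 149.32` with mm width/height → 1 unit = 1 mm. Flip: y_m = 149.32 − y_svg.

**Shape 1** — `<polygon>` closed polygon, stroke `#ff00ff` → score (S512, F1745). Machine vertices: (49.36,31.09) → (176.24,101.21) → (64.59,43.16) → (5.95,91.81) → (63.36,102.17) → (49.36,31.09). Closed: final G1 returns to the first vertex.

**Shape 2** — `<path>` quadratic bezier, stroke `#ff00ff` → score (S512, F1745). Control points (SVG): P0=(121.96,26.90), P1=(46.26,74.76), P2=(12.44,114.01); sampled at t=k/4. Machine vertices: (121.96,122.42) → (86.73,99.03) → (56.73,76.71) → (31.97,55.47) → (12.44,35.31). Open path.

**Shape 3** — `<polyline>` line segment, stroke `#ff00ff` → score (S512, F1745). Machine vertices: (74.73,35.58) → (89.07,130.54). Open path.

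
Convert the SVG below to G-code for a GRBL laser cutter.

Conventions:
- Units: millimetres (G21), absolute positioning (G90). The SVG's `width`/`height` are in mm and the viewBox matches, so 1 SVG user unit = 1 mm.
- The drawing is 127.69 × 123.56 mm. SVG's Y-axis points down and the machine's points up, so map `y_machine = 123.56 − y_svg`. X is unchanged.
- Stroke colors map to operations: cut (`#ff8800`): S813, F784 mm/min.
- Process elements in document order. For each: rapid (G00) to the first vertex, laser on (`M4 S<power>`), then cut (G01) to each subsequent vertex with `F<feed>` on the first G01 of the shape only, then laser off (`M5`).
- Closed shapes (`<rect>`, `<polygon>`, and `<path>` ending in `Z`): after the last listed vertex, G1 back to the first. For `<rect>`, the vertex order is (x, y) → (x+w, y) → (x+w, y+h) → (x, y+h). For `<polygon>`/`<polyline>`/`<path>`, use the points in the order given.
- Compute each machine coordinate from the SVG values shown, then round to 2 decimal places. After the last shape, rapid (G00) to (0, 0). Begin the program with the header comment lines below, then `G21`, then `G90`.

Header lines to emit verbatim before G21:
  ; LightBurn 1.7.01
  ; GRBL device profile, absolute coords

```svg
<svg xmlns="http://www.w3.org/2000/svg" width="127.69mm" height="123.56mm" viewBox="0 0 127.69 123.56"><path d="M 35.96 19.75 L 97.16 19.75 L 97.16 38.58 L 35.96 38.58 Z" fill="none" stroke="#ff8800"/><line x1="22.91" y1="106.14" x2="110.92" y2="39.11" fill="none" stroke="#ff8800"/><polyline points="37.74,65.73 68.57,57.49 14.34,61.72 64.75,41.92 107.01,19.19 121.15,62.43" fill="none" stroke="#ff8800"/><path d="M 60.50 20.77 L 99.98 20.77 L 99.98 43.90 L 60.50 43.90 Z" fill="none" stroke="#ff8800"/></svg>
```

; LightBurn 1.7.01
; GRBL device profile, absolute coords
G21
G90
G00 X35.96 Y103.81
M4 S813
G01 X97.16 Y103.81 F784
G01 X97.16 Y84.98
G01 X35.96 Y84.98
G01 X35.96 Y103.81
M5
G00 X22.91 Y17.42
M4 S813
G01 X110.92 Y84.45 F784
M5
G00 X37.74 Y57.83
M4 S813
G01 X68.57 Y66.07 F784
G01 X14.34 Y61.84
G01 X64.75 Y81.64
G01 X107.01 Y104.37
G01 X121.15 Y61.13
M5
G00 X60.50 Y102.79
M4 S813
G01 X99.98 Y102.79 F784
G01 X99.98 Y79.66
G01 X60.50 Y79.66
G01 X60.50 Y102.79
M5
G00 X0.00 Y0.00

Since the viewBox matches the mm dimensions, user units are millimetres directly. The only transform is the Y-flip y_m = 123.56 − y_svg.

Shape 1 is a rectangle drawn with `<path>`. Its stroke #ff8800 means cut at S813, F784. After flipping Y the toolpath is (35.96,103.81) → (97.16,103.81) → (97.16,84.98) → (35.96,84.98) → (35.96,103.81), returning to the start.

Shape 2 is a line segment drawn with `<line>`. Its stroke #ff8800 means cut at S813, F784. After flipping Y the toolpath is (22.91,17.42) → (110.92,84.45).

Shape 3 is a open polyline drawn with `<polyline>`. Its stroke #ff8800 means cut at S813, F784. After flipping Y the toolpath is (37.74,57.83) → (68.57,66.07) → (14.34,61.84) → (64.75,81.64) → (107.01,104.37) → (121.15,61.13).

Shape 4 is a rectangle drawn with `<path>`. Its stroke #ff8800 means cut at S813, F784. After flipping Y the toolpath is (60.50,102.79) → (99.98,102.79) → (99.98,79.66) → (60.50,79.66) → (60.50,102.79), returning to the start.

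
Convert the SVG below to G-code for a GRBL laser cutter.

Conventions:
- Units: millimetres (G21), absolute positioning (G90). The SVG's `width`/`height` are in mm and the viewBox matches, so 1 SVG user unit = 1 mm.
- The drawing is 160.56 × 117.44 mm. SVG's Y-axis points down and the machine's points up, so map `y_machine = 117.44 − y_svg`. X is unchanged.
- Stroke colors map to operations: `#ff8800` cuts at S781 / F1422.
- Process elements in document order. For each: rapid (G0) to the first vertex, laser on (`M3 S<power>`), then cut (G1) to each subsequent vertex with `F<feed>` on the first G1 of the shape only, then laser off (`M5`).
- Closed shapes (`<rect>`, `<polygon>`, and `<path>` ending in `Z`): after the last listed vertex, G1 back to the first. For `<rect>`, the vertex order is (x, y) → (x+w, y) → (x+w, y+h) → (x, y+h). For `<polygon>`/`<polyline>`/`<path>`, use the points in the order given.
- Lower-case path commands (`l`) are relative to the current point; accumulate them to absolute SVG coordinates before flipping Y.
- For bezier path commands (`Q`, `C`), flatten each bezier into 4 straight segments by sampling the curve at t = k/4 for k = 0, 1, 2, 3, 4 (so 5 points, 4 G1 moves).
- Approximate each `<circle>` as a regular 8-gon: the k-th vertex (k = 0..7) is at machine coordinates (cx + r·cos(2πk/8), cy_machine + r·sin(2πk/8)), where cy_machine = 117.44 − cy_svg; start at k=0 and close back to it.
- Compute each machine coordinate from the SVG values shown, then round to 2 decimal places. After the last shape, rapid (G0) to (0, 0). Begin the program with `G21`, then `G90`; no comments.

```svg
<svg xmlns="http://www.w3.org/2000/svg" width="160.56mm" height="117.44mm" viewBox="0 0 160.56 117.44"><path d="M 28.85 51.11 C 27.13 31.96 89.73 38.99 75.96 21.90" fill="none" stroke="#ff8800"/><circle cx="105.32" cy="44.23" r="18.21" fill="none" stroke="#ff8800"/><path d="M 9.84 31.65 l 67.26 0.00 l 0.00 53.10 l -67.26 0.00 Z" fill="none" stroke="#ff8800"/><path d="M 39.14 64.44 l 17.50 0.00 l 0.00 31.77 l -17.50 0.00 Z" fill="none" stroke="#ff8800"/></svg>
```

viewBox `0 0 160.56 117.44` with mm width/height → 1 unit = 1 mm. Flip: y_m = 117.44 − y_svg.

**Shape 1** — `<path>` cubic bezier, stroke `#ff8800` → cut (S781, F1422). Control points (SVG): P0=(28.85,51.11), P1=(27.13,31.96), P2=(89.73,38.99), P3=(75.96,21.90); sampled at t=k/4. Machine vertices: (28.85,66.33) → (37.42,76.57) → (56.92,81.71) → (74.17,86.46) → (75.96,95.54). Open path.

**Shape 2** — `<circle>` circle, stroke `#ff8800` → cut (S781, F1422). Machine vertices: (123.53,73.21) → (118.20,86.09) → (105.32,91.42) → (92.44,86.09) → (87.11,73.21) → (92.44,60.33) → (105.32,55.00) → (118.20,60.33) → (123.53,73.21). Closed: final G1 returns to the first vertex.

**Shape 3** — `<path>` rectangle, stroke `#ff8800` → cut (S781, F1422). Machine vertices: (9.84,85.79) → (77.10,85.79) → (77.10,32.69) → (9.84,32.69) → (9.84,85.79). Closed: final G1 returns to the first vertex.

**Shape 4** — `<path>` rectangle, stroke `#ff8800` → cut (S781, F1422). Machine vertices: (39.14,53.00) → (56.64,53.00) → (56.64,21.23) → (39.14,21.23) → (39.14,53.00). Closed: final G1 returns to the first vertex.

G21
G90
G0 X28.85 Y66.33
M3 S781
G1 X37.42 Y76.57 F1422
G1 X56.92 Y81.71
G1 X74.17 Y86.46
G1 X75.96 Y95.54
M5
G0 X123.53 Y73.21
M3 S781
G1 X118.20 Y86.09 F1422
G1 X105.32 Y91.42
G1 X92.44 Y86.09
G1 X87.11 Y73.21
G1 X92.44 Y60.33
G1 X105.32 Y55.00
G1 X118.20 Y60.33
G1 X123.53 Y73.21
M5
G0 X9.84 Y85.79
M3 S781
G1 X77.10 Y85.79 F1422
G1 X77.10 Y32.69
G1 X9.84 Y32.69
G1 X9.84 Y85.79
M5
G0 X39.14 Y53.00
M3 S781
G1 X56.64 Y53.00 F1422
G1 X56.64 Y21.23
G1 X39.14 Y21.23
G1 X39.14 Y53.00
M5
G0 X0.00 Y0.00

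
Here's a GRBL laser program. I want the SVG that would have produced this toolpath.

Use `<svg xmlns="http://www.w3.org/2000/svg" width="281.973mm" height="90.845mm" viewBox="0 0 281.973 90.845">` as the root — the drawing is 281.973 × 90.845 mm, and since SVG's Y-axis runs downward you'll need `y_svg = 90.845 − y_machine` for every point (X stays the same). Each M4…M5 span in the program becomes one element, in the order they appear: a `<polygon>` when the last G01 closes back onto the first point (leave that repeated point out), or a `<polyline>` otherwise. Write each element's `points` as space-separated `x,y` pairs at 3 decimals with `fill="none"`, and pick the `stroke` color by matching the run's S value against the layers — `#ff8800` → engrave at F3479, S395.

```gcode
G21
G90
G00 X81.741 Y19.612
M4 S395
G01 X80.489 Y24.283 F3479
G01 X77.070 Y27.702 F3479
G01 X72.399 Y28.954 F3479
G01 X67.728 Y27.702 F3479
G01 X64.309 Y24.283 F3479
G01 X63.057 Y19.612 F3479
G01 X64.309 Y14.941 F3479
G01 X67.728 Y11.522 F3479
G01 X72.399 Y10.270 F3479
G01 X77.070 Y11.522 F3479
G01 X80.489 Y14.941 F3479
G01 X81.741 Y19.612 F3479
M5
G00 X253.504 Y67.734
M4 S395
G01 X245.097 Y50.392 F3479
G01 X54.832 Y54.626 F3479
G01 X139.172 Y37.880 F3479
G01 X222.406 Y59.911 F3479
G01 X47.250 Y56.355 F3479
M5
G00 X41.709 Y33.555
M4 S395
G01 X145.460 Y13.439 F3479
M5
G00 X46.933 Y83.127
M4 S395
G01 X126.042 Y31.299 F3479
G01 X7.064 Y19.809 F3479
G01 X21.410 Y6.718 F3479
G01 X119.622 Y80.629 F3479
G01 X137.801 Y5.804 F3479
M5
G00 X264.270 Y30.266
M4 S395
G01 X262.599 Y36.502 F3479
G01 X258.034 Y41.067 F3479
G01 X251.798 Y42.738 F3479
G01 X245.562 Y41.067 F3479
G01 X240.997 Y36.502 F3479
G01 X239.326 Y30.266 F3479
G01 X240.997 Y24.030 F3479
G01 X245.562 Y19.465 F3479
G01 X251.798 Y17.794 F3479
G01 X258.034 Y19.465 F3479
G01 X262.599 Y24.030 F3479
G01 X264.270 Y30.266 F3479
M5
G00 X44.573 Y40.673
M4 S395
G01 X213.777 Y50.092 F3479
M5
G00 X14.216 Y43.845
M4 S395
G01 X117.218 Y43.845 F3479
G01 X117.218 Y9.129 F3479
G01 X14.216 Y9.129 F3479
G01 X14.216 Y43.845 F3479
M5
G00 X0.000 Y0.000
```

Each laser-on run becomes one SVG element. Flip Y back into SVG space with y_svg = 90.845 − y_machine. Every run uses S395, so all elements get stroke `#ff8800` (engrave).

Run 1: The run returns to its start, so emit a `<polygon>` with points (Y-flipped): 81.741,71.233 80.489,66.562 77.070,63.143 72.399,61.891 67.728,63.143 64.309,66.562 63.057,71.233 64.309,75.904 67.728,79.323 72.399,80.575 77.070,79.323 80.489,75.904.

Run 2: The run is open, so emit a `<polyline>` with points (Y-flipped): 253.504,23.111 245.097,40.453 54.832,36.219 139.172,52.965 222.406,30.934 47.250,34.490.

Run 3: The run is open, so emit a `<polyline>` with points (Y-flipped): 41.709,57.290 145.460,77.406.

Run 4: The run is open, so emit a `<polyline>` with points (Y-flipped): 46.933,7.718 126.042,59.546 7.064,71.036 21.410,84.127 119.622,10.216 137.801,85.041.

Run 5: The run returns to its start, so emit a `<polygon>` with points (Y-flipped): 264.270,60.579 262.599,54.343 258.034,49.778 251.798,48.107 245.562,49.778 240.997,54.343 239.326,60.579 240.997,66.815 245.562,71.380 251.798,73.051 258.034,71.380 262.599,66.815.

Run 6: The run is open, so emit a `<polyline>` with points (Y-flipped): 44.573,50.172 213.777,40.753.

Run 7: The run returns to its start, so emit a `<polygon>` with points (Y-flipped): 14.216,47.000 117.218,47.000 117.218,81.716 14.216,81.716.

<svg xmlns="http://www.w3.org/2000/svg" width="281.973mm" height="90.845mm" viewBox="0 0 281.973 90.845">
  <polygon points="81.741,71.233 80.489,66.562 77.070,63.143 72.399,61.891 67.728,63.143 64.309,66.562 63.057,71.233 64.309,75.904 67.728,79.323 72.399,80.575 77.070,79.323 80.489,75.904" fill="none" stroke="#ff8800"/>
  <polyline points="253.504,23.111 245.097,40.453 54.832,36.219 139.172,52.965 222.406,30.934 47.250,34.490" fill="none" stroke="#ff8800"/>
  <polyline points="41.709,57.290 145.460,77.406" fill="none" stroke="#ff8800"/>
  <polyline points="46.933,7.718 126.042,59.546 7.064,71.036 21.410,84.127 119.622,10.216 137.801,85.041" fill="none" stroke="#ff8800"/>
  <polygon points="264.270,60.579 262.599,54.343 258.034,49.778 251.798,48.107 245.562,49.778 240.997,54.343 239.326,60.579 240.997,66.815 245.562,71.380 251.798,73.051 258.034,71.380 262.599,66.815" fill="none" stroke="#ff8800"/>
  <polyline points="44.573,50.172 213.777,40.753" fill="none" stroke="#ff8800"/>
  <polygon points="14.216,47.000 117.218,47.000 117.218,81.716 14.216,81.716" fill="none" stroke="#ff8800"/>
</svg>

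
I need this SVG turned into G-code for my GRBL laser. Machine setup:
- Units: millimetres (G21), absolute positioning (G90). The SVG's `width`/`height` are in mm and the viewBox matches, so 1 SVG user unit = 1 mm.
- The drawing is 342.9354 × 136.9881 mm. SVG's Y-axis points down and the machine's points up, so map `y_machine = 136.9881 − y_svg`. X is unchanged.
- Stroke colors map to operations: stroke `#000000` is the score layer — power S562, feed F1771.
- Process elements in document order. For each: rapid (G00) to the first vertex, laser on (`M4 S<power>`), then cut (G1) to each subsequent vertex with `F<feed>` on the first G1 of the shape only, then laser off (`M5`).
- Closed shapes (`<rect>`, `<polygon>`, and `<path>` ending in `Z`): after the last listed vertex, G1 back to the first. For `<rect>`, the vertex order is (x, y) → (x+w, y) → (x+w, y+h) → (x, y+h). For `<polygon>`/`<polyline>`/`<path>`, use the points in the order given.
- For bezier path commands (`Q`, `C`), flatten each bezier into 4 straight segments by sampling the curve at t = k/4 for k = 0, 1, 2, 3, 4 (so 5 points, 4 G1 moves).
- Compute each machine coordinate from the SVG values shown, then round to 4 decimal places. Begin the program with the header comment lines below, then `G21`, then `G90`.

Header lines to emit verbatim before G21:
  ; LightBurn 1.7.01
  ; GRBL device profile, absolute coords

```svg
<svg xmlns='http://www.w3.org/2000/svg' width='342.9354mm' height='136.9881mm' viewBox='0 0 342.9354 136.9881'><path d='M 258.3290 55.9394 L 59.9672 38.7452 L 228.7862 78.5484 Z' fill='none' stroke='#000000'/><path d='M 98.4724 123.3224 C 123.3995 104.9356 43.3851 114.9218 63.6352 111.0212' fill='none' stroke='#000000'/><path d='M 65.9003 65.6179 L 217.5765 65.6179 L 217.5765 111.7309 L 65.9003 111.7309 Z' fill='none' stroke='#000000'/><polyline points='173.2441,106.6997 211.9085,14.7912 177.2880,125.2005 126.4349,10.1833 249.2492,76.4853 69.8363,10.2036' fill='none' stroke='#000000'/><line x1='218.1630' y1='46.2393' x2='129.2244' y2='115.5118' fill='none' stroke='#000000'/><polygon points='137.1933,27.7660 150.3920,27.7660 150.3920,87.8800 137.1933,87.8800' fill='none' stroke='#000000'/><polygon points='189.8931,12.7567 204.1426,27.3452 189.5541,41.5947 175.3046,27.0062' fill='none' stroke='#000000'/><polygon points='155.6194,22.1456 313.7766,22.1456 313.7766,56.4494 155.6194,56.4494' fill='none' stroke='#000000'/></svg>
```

viewBox `0 0 342.9354 136.9881` with mm width/height → 1 unit = 1 mm. Flip: y_m = 136.9881 − y_svg.

**Shape 1** — `<path>` closed polygon, stroke `#000000` → score (S562, F1771). Machine vertices: (258.3290,81.0487) → (59.9672,98.2429) → (228.7862,58.4397) → (258.3290,81.0487). Closed: final G1 returns to the first vertex.

**Shape 2** — `<path>` cubic bezier, stroke `#000000` → score (S562, F1771). Control points (SVG): P0=(98.4724,123.3224), P1=(123.3995,104.9356), P2=(43.3851,114.9218), P3=(63.6352,111.0212); sampled at t=k/4. Machine vertices: (98.4724,13.6657) → (100.6975,22.7962) → (82.8077,25.2486) → (64.0409,24.9849) → (63.6352,25.9669). Open path.

**Shape 3** — `<path>` rectangle, stroke `#000000` → score (S562, F1771). Machine vertices: (65.9003,71.3702) → (217.5765,71.3702) → (217.5765,25.2572) → (65.9003,25.2572) → (65.9003,71.3702). Closed: final G1 returns to the first vertex.

**Shape 4** — `<polyline>` open polyline, stroke `#000000` → score (S562, F1771). Machine vertices: (173.2441,30.2884) → (211.9085,122.1969) → (177.2880,11.7876) → (126.4349,126.8048) → (249.2492,60.5028) → (69.8363,126.7845). Open path.

**Shape 5** — `<line>` line segment, stroke `#000000` → score (S562, F1771). Machine vertices: (218.1630,90.7488) → (129.2244,21.4763). Open path.

**Shape 6** — `<polygon>` rectangle, stroke `#000000` → score (S562, F1771). Machine vertices: (137.1933,109.2221) → (150.3920,109.2221) → (150.3920,49.1081) → (137.1933,49.1081) → (137.1933,109.2221). Closed: final G1 returns to the first vertex.

**Shape 7** — `<polygon>` regular polygon, stroke `#000000` → score (S562, F1771). Machine vertices: (189.8931,124.2314) → (204.1426,109.6429) → (189.5541,95.3934) → (175.3046,109.9819) → (189.8931,124.2314). Closed: final G1 returns to the first vertex.

**Shape 8** — `<polygon>` rectangle, stroke `#000000` → score (S562, F1771). Machine vertices: (155.6194,114.8425) → (313.7766,114.8425) → (313.7766,80.5387) → (155.6194,80.5387) → (155.6194,114.8425). Closed: final G1 returns to the first vertex.

; LightBurn 1.7.01
; GRBL device profile, absolute coords
G21
G90
G00 X258.3290 Y81.0487
M4 S562
G1 X59.9672 Y98.2429 F1771
G1 X228.7862 Y58.4397
G1 X258.3290 Y81.0487
M5
G00 X98.4724 Y13.6657
M4 S562
G1 X100.6975 Y22.7962 F1771
G1 X82.8077 Y25.2486
G1 X64.0409 Y24.9849
G1 X63.6352 Y25.9669
M5
G00 X65.9003 Y71.3702
M4 S562
G1 X217.5765 Y71.3702 F1771
G1 X217.5765 Y25.2572
G1 X65.9003 Y25.2572
G1 X65.9003 Y71.3702
M5
G00 X173.2441 Y30.2884
M4 S562
G1 X211.9085 Y122.1969 F1771
G1 X177.2880 Y11.7876
G1 X126.4349 Y126.8048
G1 X249.2492 Y60.5028
G1 X69.8363 Y126.7845
M5
G00 X218.1630 Y90.7488
M4 S562
G1 X129.2244 Y21.4763 F1771
M5
G00 X137.1933 Y109.2221
M4 S562
G1 X150.3920 Y109.2221 F1771
G1 X150.3920 Y49.1081
G1 X137.1933 Y49.1081
G1 X137.1933 Y109.2221
M5
G00 X189.8931 Y124.2314
M4 S562
G1 X204.1426 Y109.6429 F1771
G1 X189.5541 Y95.3934
G1 X175.3046 Y109.9819
G1 X189.8931 Y124.2314
M5
G00 X155.6194 Y114.8425
M4 S562
G1 X313.7766 Y114.8425 F1771
G1 X313.7766 Y80.5387
G1 X155.6194 Y80.5387
G1 X155.6194 Y114.8425
M5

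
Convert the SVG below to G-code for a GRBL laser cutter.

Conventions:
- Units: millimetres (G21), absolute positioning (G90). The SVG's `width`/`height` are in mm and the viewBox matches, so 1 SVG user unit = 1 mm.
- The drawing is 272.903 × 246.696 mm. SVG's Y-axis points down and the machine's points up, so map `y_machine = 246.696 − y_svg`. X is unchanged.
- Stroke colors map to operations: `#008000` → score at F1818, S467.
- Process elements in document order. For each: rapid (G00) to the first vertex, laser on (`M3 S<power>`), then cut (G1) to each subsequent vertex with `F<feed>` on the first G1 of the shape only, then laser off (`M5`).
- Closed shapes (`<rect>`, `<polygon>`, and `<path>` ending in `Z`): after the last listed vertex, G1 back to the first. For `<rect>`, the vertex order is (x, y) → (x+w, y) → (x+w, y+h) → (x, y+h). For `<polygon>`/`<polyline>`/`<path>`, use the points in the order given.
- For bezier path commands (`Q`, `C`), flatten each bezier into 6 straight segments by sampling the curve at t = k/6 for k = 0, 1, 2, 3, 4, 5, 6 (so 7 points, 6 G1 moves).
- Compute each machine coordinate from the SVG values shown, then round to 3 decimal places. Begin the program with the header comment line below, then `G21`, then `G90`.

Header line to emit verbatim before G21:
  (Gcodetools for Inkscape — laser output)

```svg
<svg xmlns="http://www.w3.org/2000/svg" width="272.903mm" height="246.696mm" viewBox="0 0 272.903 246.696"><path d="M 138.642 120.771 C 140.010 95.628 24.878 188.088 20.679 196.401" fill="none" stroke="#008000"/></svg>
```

1 u = 1 mm; y_m = 246.696 − y.

[1] `<path>` cubic bezier, #008000→score S467 F1818: (138.642,125.925) → (130.671,129.630) → (109.600,119.339) → (81.748,100.656) → (53.432,79.185) → (30.970,60.530) → (20.679,50.295)

(Gcodetools for Inkscape — laser output)
G21
G90
G00 X138.642 Y125.925
M3 S467
G1 X130.671 Y129.630 F1818
G1 X109.600 Y119.339
G1 X81.748 Y100.656
G1 X53.432 Y79.185
G1 X30.970 Y60.530
G1 X20.679 Y50.295
M5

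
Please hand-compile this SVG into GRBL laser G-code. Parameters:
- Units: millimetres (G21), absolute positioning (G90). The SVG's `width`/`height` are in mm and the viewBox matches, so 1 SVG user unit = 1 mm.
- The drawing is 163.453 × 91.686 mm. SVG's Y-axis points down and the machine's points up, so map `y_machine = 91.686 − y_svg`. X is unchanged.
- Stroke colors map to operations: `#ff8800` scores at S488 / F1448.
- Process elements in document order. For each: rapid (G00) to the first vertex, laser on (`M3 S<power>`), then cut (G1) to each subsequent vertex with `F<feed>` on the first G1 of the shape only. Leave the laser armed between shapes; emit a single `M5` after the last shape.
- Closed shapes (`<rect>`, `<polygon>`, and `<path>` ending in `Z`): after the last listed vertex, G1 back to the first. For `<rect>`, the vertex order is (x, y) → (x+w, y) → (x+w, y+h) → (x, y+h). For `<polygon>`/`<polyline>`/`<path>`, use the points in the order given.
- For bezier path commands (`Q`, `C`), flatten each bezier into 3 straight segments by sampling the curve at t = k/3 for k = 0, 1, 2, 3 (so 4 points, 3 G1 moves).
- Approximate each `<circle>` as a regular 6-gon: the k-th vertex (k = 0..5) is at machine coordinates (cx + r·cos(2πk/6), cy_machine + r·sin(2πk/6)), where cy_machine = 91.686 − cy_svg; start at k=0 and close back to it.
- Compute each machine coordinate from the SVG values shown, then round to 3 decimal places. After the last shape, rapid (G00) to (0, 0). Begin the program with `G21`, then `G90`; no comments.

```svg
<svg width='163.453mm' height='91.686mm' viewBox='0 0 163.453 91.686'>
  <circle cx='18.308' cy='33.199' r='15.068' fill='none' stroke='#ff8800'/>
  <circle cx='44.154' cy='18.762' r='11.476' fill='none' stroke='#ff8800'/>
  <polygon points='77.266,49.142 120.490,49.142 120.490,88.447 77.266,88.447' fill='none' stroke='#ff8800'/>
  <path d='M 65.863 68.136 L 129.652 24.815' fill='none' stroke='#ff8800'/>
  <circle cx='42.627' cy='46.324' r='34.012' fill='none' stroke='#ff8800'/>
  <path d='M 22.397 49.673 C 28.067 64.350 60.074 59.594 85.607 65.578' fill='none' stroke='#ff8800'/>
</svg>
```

Since the viewBox matches the mm dimensions, user units are millimetres directly. The only transform is the Y-flip y_m = 91.686 − y_svg.

Shape 1 is a circle drawn with `<circle>`. Its stroke #ff8800 means score at S488, F1448. After flipping Y the toolpath is (33.376,58.487) → (25.842,71.536) → (10.774,71.536) → (3.240,58.487) → (10.774,45.438) → (25.842,45.438) → (33.376,58.487), returning to the start.

Shape 2 is a circle drawn with `<circle>`. Its stroke #ff8800 means score at S488, F1448. After flipping Y the toolpath is (55.630,72.924) → (49.892,82.863) → (38.416,82.863) → (32.678,72.924) → (38.416,62.985) → (49.892,62.985) → (55.630,72.924), returning to the start.

Shape 3 is a rectangle drawn with `<polygon>`. Its stroke #ff8800 means score at S488, F1448. After flipping Y the toolpath is (77.266,42.544) → (120.490,42.544) → (120.490,3.239) → (77.266,3.239) → (77.266,42.544), returning to the start.

Shape 4 is a line segment drawn with `<path>`. Its stroke #ff8800 means score at S488, F1448. After flipping Y the toolpath is (65.863,23.550) → (129.652,66.871).

Shape 5 is a circle drawn with `<circle>`. Its stroke #ff8800 means score at S488, F1448. After flipping Y the toolpath is (76.639,45.362) → (59.633,74.817) → (25.621,74.817) → (8.615,45.362) → (25.621,15.907) → (59.633,15.907) → (76.639,45.362), returning to the start.

Shape 6 is a cubic bezier drawn with `<path>`. Its stroke #ff8800 means score at S488, F1448. After flipping Y the toolpath is (22.397,42.013) → (35.631,32.696) → (59.131,29.630) → (85.607,26.108).

G21
G90
G00 X33.376 Y58.487
M3 S488
G1 X25.842 Y71.536 F1448
G1 X10.774 Y71.536
G1 X3.240 Y58.487
G1 X10.774 Y45.438
G1 X25.842 Y45.438
G1 X33.376 Y58.487
G00 X55.630 Y72.924
M3 S488
G1 X49.892 Y82.863 F1448
G1 X38.416 Y82.863
G1 X32.678 Y72.924
G1 X38.416 Y62.985
G1 X49.892 Y62.985
G1 X55.630 Y72.924
G00 X77.266 Y42.544
M3 S488
G1 X120.490 Y42.544 F1448
G1 X120.490 Y3.239
G1 X77.266 Y3.239
G1 X77.266 Y42.544
G00 X65.863 Y23.550
M3 S488
G1 X129.652 Y66.871 F1448
G00 X76.639 Y45.362
M3 S488
G1 X59.633 Y74.817 F1448
G1 X25.621 Y74.817
G1 X8.615 Y45.362
G1 X25.621 Y15.907
G1 X59.633 Y15.907
G1 X76.639 Y45.362
G00 X22.397 Y42.013
M3 S488
G1 X35.631 Y32.696 F1448
G1 X59.131 Y29.630
G1 X85.607 Y26.108
M5
G00 X0.000 Y0.000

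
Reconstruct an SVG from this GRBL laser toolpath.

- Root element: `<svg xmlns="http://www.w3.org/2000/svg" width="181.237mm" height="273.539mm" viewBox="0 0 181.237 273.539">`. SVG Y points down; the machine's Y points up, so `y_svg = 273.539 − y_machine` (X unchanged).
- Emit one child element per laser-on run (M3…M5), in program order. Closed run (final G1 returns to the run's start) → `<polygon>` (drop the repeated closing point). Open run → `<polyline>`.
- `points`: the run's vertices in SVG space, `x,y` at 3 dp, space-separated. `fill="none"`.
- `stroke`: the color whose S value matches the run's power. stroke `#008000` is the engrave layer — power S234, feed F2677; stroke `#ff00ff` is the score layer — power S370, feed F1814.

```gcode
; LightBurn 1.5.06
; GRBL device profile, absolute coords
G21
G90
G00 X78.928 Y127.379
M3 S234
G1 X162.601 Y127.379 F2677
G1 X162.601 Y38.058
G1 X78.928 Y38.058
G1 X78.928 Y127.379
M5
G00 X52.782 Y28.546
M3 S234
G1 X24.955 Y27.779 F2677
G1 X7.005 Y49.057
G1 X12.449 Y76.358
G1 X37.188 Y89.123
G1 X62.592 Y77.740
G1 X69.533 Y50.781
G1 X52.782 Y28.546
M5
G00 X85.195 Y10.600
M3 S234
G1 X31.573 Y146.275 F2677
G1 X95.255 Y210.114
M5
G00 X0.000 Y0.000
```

<svg xmlns="http://www.w3.org/2000/svg" width="181.237mm" height="273.539mm" viewBox="0 0 181.237 273.539">
  <polygon points="78.928,146.160 162.601,146.160 162.601,235.481 78.928,235.481" fill="none" stroke="#008000"/>
  <polygon points="52.782,244.993 24.955,245.760 7.005,224.482 12.449,197.181 37.188,184.416 62.592,195.799 69.533,222.758" fill="none" stroke="#008000"/>
  <polyline points="85.195,262.939 31.573,127.264 95.255,63.425" fill="none" stroke="#008000"/>
</svg>

Each laser-on run becomes one SVG element. Flip Y back into SVG space with y_svg = 273.539 − y_machine. Every run uses S234, so all elements get stroke `#008000` (engrave).

Run 1: The run returns to its start, so emit a `<polygon>` with points (Y-flipped): 78.928,146.160 162.601,146.160 162.601,235.481 78.928,235.481.

Run 2: The run returns to its start, so emit a `<polygon>` with points (Y-flipped): 52.782,244.993 24.955,245.760 7.005,224.482 12.449,197.181 37.188,184.416 62.592,195.799 69.533,222.758.

Run 3: The run is open, so emit a `<polyline>` with points (Y-flipped): 85.195,262.939 31.573,127.264 95.255,63.425.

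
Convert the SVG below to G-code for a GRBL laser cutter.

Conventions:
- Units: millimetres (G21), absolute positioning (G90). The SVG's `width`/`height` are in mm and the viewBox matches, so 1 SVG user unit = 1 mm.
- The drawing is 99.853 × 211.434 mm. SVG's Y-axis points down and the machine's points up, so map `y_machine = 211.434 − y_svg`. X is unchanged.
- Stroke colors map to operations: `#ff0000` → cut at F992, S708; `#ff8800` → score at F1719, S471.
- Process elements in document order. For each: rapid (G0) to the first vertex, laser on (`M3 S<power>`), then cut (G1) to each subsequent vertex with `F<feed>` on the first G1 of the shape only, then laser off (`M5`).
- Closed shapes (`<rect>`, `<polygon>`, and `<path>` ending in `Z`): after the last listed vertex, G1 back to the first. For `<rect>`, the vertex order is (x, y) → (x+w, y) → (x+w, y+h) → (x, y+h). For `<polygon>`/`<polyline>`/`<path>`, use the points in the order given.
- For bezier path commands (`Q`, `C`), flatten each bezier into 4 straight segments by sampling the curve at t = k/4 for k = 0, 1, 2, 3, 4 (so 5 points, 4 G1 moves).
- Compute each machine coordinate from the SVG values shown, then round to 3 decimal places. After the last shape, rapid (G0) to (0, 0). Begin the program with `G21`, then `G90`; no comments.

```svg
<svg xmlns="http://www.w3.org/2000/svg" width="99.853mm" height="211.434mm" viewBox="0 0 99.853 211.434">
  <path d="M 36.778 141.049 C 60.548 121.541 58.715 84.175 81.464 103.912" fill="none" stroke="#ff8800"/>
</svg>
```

1 u = 1 mm; y_m = 211.434 − y.

[1] `<path>` cubic bezier, #ff8800→score S471 F1719: (36.778,70.385) → (50.589,87.193) → (59.504,103.670) → (68.227,112.789) → (81.464,107.522)

G21
G90
G0 X36.778 Y70.385
M3 S471
G1 X50.589 Y87.193 F1719
G1 X59.504 Y103.670
G1 X68.227 Y112.789
G1 X81.464 Y107.522
M5
G0 X0.000 Y0.000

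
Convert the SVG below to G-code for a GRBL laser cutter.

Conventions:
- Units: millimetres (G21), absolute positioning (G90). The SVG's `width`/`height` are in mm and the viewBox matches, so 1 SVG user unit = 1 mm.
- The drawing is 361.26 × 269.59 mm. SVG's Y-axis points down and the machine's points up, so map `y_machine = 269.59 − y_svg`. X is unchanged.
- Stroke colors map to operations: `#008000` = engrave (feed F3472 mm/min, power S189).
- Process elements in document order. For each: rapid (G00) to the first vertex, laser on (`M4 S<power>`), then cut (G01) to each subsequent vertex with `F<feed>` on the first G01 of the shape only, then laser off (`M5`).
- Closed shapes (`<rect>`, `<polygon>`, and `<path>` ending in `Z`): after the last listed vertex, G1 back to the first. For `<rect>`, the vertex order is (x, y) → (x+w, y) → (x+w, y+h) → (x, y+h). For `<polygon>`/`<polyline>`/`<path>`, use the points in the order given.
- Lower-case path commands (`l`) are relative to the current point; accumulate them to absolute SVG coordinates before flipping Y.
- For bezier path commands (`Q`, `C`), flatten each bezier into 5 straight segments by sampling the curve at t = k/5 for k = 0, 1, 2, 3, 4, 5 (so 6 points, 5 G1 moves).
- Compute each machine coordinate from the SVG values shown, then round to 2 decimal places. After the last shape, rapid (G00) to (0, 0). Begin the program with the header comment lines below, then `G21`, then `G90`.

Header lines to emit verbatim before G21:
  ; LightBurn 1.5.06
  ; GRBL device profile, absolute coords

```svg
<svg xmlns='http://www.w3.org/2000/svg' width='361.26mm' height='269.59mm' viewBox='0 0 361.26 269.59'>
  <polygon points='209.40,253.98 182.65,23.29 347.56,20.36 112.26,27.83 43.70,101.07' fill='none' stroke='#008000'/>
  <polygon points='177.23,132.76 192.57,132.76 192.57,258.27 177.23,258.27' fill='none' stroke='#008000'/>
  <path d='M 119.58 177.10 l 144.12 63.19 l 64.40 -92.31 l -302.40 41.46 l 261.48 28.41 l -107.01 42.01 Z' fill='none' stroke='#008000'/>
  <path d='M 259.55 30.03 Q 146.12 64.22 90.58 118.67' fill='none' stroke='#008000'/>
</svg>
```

; LightBurn 1.5.06
; GRBL device profile, absolute coords
G21
G90
G00 X209.40 Y15.61
M4 S189
G01 X182.65 Y246.30 F3472
G01 X347.56 Y249.23
G01 X112.26 Y241.76
G01 X43.70 Y168.52
G01 X209.40 Y15.61
M5
G00 X177.23 Y136.83
M4 S189
G01 X192.57 Y136.83 F3472
G01 X192.57 Y11.32
G01 X177.23 Y11.32
G01 X177.23 Y136.83
M5
G00 X119.58 Y92.49
M4 S189
G01 X263.70 Y29.30 F3472
G01 X328.10 Y121.61
G01 X25.70 Y80.15
G01 X287.18 Y51.74
G01 X180.17 Y9.73
G01 X119.58 Y92.49
M5
G00 X259.55 Y239.56
M4 S189
G01 X216.49 Y225.07 F3472
G01 X178.07 Y208.97
G01 X144.27 Y191.24
G01 X115.11 Y171.89
G01 X90.58 Y150.92
M5
G00 X0.00 Y0.00

viewBox `0 0 361.26 269.59` with mm width/height → 1 unit = 1 mm. Flip: y_m = 269.59 − y_svg.

**Shape 1** — `<polygon>` closed polygon, stroke `#008000` → engrave (S189, F3472). Machine vertices: (209.40,15.61) → (182.65,246.30) → (347.56,249.23) → (112.26,241.76) → (43.70,168.52) → (209.40,15.61). Closed: final G1 returns to the first vertex.

**Shape 2** — `<polygon>` rectangle, stroke `#008000` → engrave (S189, F3472). Machine vertices: (177.23,136.83) → (192.57,136.83) → (192.57,11.32) → (177.23,11.32) → (177.23,136.83). Closed: final G1 returns to the first vertex.

**Shape 3** — `<path>` closed polygon, stroke `#008000` → engrave (S189, F3472). Machine vertices: (119.58,92.49) → (263.70,29.30) → (328.10,121.61) → (25.70,80.15) → (287.18,51.74) → (180.17,9.73) → (119.58,92.49). Closed: final G1 returns to the first vertex.

**Shape 4** — `<path>` quadratic bezier, stroke `#008000` → engrave (S189, F3472). Control points (SVG): P0=(259.55,30.03), P1=(146.12,64.22), P2=(90.58,118.67); sampled at t=k/5. Machine vertices: (259.55,239.56) → (216.49,225.07) → (178.07,208.97) → (144.27,191.24) → (115.11,171.89) → (90.58,150.92). Open path.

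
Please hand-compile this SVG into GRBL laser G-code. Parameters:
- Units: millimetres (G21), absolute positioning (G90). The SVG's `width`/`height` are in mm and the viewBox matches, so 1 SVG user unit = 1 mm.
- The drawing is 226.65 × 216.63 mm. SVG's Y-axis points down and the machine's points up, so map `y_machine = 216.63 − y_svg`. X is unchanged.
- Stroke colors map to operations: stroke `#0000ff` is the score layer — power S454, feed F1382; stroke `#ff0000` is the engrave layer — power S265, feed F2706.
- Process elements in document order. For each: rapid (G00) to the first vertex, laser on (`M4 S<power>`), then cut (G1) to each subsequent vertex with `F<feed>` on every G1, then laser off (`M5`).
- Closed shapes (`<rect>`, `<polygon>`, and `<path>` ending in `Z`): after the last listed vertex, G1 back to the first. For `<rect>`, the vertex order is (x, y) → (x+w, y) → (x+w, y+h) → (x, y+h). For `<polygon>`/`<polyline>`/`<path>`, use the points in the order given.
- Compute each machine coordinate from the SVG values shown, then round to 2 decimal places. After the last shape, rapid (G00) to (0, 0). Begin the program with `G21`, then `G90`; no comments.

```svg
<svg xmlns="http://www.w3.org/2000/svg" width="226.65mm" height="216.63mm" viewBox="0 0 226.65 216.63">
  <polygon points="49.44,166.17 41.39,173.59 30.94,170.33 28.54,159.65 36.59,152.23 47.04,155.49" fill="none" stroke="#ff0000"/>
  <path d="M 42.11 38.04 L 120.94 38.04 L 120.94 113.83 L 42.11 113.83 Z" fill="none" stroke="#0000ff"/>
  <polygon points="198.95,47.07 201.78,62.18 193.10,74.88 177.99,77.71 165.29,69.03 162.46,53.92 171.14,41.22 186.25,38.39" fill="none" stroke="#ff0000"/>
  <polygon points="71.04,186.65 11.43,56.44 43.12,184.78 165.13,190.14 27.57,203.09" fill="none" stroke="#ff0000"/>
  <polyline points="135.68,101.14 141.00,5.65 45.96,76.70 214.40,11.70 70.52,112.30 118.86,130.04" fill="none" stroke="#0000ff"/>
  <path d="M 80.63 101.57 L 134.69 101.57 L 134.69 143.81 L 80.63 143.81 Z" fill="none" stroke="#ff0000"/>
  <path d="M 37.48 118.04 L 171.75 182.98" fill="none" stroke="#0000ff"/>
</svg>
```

viewBox `0 0 226.65 216.63` with mm width/height → 1 unit = 1 mm. Flip: y_m = 216.63 − y_svg.

**Shape 1** — `<polygon>` regular polygon, stroke `#ff0000` → engrave (S265, F2706). Machine vertices: (49.44,50.46) → (41.39,43.04) → (30.94,46.30) → (28.54,56.98) → (36.59,64.40) → (47.04,61.14) → (49.44,50.46). Closed: final G1 returns to the first vertex.

**Shape 2** — `<path>` rectangle, stroke `#0000ff` → score (S454, F1382). Machine vertices: (42.11,178.59) → (120.94,178.59) → (120.94,102.80) → (42.11,102.80) → (42.11,178.59). Closed: final G1 returns to the first vertex.

**Shape 3** — `<polygon>` regular polygon, stroke `#ff0000` → engrave (S265, F2706). Machine vertices: (198.95,169.56) → (201.78,154.45) → (193.10,141.75) → (177.99,138.92) → (165.29,147.60) → (162.46,162.71) → (171.14,175.41) → (186.25,178.24) → (198.95,169.56). Closed: final G1 returns to the first vertex.

**Shape 4** — `<polygon>` closed polygon, stroke `#ff0000` → engrave (S265, F2706). Machine vertices: (71.04,29.98) → (11.43,160.19) → (43.12,31.85) → (165.13,26.49) → (27.57,13.54) → (71.04,29.98). Closed: final G1 returns to the first vertex.

**Shape 5** — `<polyline>` open polyline, stroke `#0000ff` → score (S454, F1382). Machine vertices: (135.68,115.49) → (141.00,210.98) → (45.96,139.93) → (214.40,204.93) → (70.52,104.33) → (118.86,86.59). Open path.

**Shape 6** — `<path>` rectangle, stroke `#ff0000` → engrave (S265, F2706). Machine vertices: (80.63,115.06) → (134.69,115.06) → (134.69,72.82) → (80.63,72.82) → (80.63,115.06). Closed: final G1 returns to the first vertex.

**Shape 7** — `<path>` line segment, stroke `#0000ff` → score (S454, F1382). Machine vertices: (37.48,98.59) → (171.75,33.65). Open path.

G21
G90
G00 X49.44 Y50.46
M4 S265
G1 X41.39 Y43.04 F2706
G1 X30.94 Y46.30 F2706
G1 X28.54 Y56.98 F2706
G1 X36.59 Y64.40 F2706
G1 X47.04 Y61.14 F2706
G1 X49.44 Y50.46 F2706
M5
G00 X42.11 Y178.59
M4 S454
G1 X120.94 Y178.59 F1382
G1 X120.94 Y102.80 F1382
G1 X42.11 Y102.80 F1382
G1 X42.11 Y178.59 F1382
M5
G00 X198.95 Y169.56
M4 S265
G1 X201.78 Y154.45 F2706
G1 X193.10 Y141.75 F2706
G1 X177.99 Y138.92 F2706
G1 X165.29 Y147.60 F2706
G1 X162.46 Y162.71 F2706
G1 X171.14 Y175.41 F2706
G1 X186.25 Y178.24 F2706
G1 X198.95 Y169.56 F2706
M5
G00 X71.04 Y29.98
M4 S265
G1 X11.43 Y160.19 F2706
G1 X43.12 Y31.85 F2706
G1 X165.13 Y26.49 F2706
G1 X27.57 Y13.54 F2706
G1 X71.04 Y29.98 F2706
M5
G00 X135.68 Y115.49
M4 S454
G1 X141.00 Y210.98 F1382
G1 X45.96 Y139.93 F1382
G1 X214.40 Y204.93 F1382
G1 X70.52 Y104.33 F1382
G1 X118.86 Y86.59 F1382
M5
G00 X80.63 Y115.06
M4 S265
G1 X134.69 Y115.06 F2706
G1 X134.69 Y72.82 F2706
G1 X80.63 Y72.82 F2706
G1 X80.63 Y115.06 F2706
M5
G00 X37.48 Y98.59
M4 S454
G1 X171.75 Y33.65 F1382
M5
G00 X0.00 Y0.00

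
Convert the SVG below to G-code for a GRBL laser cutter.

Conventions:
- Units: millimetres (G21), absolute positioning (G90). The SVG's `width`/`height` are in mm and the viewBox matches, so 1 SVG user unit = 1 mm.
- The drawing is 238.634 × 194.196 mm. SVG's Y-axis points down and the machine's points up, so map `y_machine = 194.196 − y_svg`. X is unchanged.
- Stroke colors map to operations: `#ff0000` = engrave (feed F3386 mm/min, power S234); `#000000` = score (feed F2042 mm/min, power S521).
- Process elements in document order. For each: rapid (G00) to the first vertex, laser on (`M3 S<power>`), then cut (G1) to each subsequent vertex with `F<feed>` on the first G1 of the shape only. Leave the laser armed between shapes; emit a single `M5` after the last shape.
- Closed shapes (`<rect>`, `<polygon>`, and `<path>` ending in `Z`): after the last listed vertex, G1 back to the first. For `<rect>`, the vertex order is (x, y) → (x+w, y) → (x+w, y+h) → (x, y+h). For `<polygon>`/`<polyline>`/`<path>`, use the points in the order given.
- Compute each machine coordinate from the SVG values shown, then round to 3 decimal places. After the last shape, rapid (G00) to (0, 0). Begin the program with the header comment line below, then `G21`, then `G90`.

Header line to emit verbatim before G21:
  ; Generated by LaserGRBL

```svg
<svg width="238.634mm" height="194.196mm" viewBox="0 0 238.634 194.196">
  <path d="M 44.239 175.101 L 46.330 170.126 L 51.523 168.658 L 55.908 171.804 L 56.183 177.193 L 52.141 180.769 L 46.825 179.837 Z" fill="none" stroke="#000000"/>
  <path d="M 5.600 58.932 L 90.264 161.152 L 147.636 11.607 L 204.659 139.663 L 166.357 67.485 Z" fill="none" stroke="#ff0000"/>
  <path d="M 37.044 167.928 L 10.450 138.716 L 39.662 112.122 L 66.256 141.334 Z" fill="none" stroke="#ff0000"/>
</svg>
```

; Generated by LaserGRBL
G21
G90
G00 X44.239 Y19.095
M3 S521
G1 X46.330 Y24.070 F2042
G1 X51.523 Y25.538
G1 X55.908 Y22.392
G1 X56.183 Y17.003
G1 X52.141 Y13.427
G1 X46.825 Y14.359
G1 X44.239 Y19.095
G00 X5.600 Y135.264
M3 S234
G1 X90.264 Y33.044 F3386
G1 X147.636 Y182.589
G1 X204.659 Y54.533
G1 X166.357 Y126.711
G1 X5.600 Y135.264
G00 X37.044 Y26.268
M3 S234
G1 X10.450 Y55.480 F3386
G1 X39.662 Y82.074
G1 X66.256 Y52.862
G1 X37.044 Y26.268
M5
G00 X0.000 Y0.000

1 u = 1 mm; y_m = 194.196 − y.

[1] `<path>` regular polygon, #000000→score S521 F2042: (44.239,19.095) → (46.330,24.070) → (51.523,25.538) → (55.908,22.392) → (56.183,17.003) → (52.141,13.427) → (46.825,14.359) → (44.239,19.095) (closed)

[2] `<path>` closed polygon, #ff0000→engrave S234 F3386: (5.600,135.264) → (90.264,33.044) → (147.636,182.589) → (204.659,54.533) → (166.357,126.711) → (5.600,135.264) (closed)

[3] `<path>` regular polygon, #ff0000→engrave S234 F3386: (37.044,26.268) → (10.450,55.480) → (39.662,82.074) → (66.256,52.862) → (37.044,26.268) (closed)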